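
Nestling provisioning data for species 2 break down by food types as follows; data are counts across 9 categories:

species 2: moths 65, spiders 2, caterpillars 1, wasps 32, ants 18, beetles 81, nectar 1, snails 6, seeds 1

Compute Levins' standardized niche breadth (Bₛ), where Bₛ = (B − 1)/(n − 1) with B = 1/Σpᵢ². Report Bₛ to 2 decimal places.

Proportions for species 2 (n=207): 65/207=0.3140, 2/207=0.0097, 1/207=0.0048, 32/207=0.1546, 18/207=0.0870, 81/207=0.3913, 1/207=0.0048, 6/207=0.0290, 1/207=0.0048
Σpᵢ² = 0.3140² + 0.0097² + 0.0048² + 0.1546² + 0.0870² + 0.3913² + 0.0048² + 0.0290² + 0.0048² = 0.098596 + 0.000094 + 0.000023 + 0.023901 + 0.007569 + 0.153116 + 0.000023 + 0.000841 + 0.000023 = 0.284186
B = 1 / 0.284186 = 3.5188
Bₛ = (B − 1)/(n − 1) = (3.5188 − 1)/(9 − 1) = 2.5188/8 = 0.3149

0.31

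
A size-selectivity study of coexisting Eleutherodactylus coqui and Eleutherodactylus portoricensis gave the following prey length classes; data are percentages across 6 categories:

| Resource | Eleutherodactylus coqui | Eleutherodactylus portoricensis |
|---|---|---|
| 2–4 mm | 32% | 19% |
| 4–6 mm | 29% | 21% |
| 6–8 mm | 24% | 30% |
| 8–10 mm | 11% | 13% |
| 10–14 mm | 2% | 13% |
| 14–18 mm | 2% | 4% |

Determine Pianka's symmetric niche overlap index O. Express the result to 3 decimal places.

0.920

Convert percentages to proportions (divide by 100).
Σ p₁ᵢp₂ᵢ = 0.0608 + 0.0609 + 0.0720 + 0.0143 + 0.0026 + 0.0008 = 0.2114
Σp_1ᵢ² = 0.32² + 0.29² + 0.24² + 0.11² + 0.02² + 0.02² = 0.1024 + 0.0841 + 0.0576 + 0.0121 + 0.0004 + 0.0004 = 0.2570
Σp_2ᵢ² = 0.19² + 0.21² + 0.30² + 0.13² + 0.13² + 0.04² = 0.0361 + 0.0441 + 0.0900 + 0.0169 + 0.0169 + 0.0016 = 0.2056
O = 0.2114 / √(0.2570 × 0.2056) = 0.2114 / 0.229868 = 0.91966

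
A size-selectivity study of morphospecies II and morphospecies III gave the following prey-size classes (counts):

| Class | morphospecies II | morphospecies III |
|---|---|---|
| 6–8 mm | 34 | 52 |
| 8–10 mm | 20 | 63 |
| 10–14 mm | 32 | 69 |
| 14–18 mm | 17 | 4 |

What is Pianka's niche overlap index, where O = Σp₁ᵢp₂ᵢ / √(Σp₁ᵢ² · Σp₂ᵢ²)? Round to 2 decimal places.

Proportions for morphospecies II (n=103): 34/103=0.3301, 20/103=0.1942, 32/103=0.3107, 17/103=0.1650
Proportions for morphospecies III (n=188): 52/188=0.2766, 63/188=0.3351, 69/188=0.3670, 4/188=0.0213
Σ p₁ᵢp₂ᵢ = 0.091306 + 0.065076 + 0.114027 + 0.003515 = 0.273924
Σp_1ᵢ² = 0.3301² + 0.1942² + 0.3107² + 0.1650² = 0.108966 + 0.037714 + 0.096534 + 0.027225 = 0.270439
Σp_2ᵢ² = 0.2766² + 0.3351² + 0.3670² + 0.0213² = 0.076508 + 0.112292 + 0.134689 + 0.000454 = 0.323943
O = 0.273924 / √(0.270439 × 0.323943) = 0.273924 / 0.2959845 = 0.9255

0.93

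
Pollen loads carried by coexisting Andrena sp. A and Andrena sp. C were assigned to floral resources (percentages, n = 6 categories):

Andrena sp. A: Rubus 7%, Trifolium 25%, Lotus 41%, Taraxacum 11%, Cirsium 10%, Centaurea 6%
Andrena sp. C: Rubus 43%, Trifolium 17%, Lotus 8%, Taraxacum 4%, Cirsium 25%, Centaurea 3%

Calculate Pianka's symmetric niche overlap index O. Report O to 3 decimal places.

0.500

Convert percentages to proportions (divide by 100).
Σ p₁ᵢp₂ᵢ = 0.0301 + 0.0425 + 0.0328 + 0.0044 + 0.0250 + 0.0018 = 0.1366
Σp_1ᵢ² = 0.07² + 0.25² + 0.41² + 0.11² + 0.10² + 0.06² = 0.0049 + 0.0625 + 0.1681 + 0.0121 + 0.0100 + 0.0036 = 0.2612
Σp_2ᵢ² = 0.43² + 0.17² + 0.08² + 0.04² + 0.25² + 0.03² = 0.1849 + 0.0289 + 0.0064 + 0.0016 + 0.0625 + 0.0009 = 0.2852
O = 0.1366 / √(0.2612 × 0.2852) = 0.1366 / 0.272936 = 0.50048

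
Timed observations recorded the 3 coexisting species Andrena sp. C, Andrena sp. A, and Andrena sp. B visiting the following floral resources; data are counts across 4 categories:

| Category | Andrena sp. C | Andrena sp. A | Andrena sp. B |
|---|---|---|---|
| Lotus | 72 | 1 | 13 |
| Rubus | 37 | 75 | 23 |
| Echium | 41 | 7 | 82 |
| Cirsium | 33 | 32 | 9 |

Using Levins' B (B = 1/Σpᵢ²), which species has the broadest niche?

Andrena sp. C

Proportions for Andrena sp. C (n=183): 72/183=0.3934, 37/183=0.2022, 41/183=0.2240, 33/183=0.1803
Proportions for Andrena sp. A (n=115): 1/115=0.0087, 75/115=0.6522, 7/115=0.0609, 32/115=0.2783
Proportions for Andrena sp. B (n=127): 13/127=0.1024, 23/127=0.1811, 82/127=0.6457, 9/127=0.0709
Σp_Cᵢ² = 0.3934² + 0.2022² + 0.2240² + 0.1803² = 0.154764 + 0.040885 + 0.050176 + 0.032508 = 0.278333
B_C = 1 / 0.278333 = 3.5928
Σp_Aᵢ² = 0.0087² + 0.6522² + 0.0609² + 0.2783² = 0.000076 + 0.425365 + 0.003709 + 0.077451 = 0.506601
B_A = 1 / 0.506601 = 1.9739
Σp_Bᵢ² = 0.1024² + 0.1811² + 0.6457² + 0.0709² = 0.010486 + 0.032797 + 0.416928 + 0.005027 = 0.465238
B_B = 1 / 0.465238 = 2.1494
Highest B → broadest niche (most generalist): Andrena sp. C (B = 3.59).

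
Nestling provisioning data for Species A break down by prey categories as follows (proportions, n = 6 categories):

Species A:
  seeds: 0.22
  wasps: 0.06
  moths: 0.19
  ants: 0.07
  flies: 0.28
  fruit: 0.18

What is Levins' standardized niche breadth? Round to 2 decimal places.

Σpᵢ² = 0.22² + 0.06² + 0.19² + 0.07² + 0.28² + 0.18² = 0.0484 + 0.0036 + 0.0361 + 0.0049 + 0.0784 + 0.0324 = 0.2038
B = 1 / 0.2038 = 4.9068
Bₛ = (B − 1)/(n − 1) = (4.9068 − 1)/(6 − 1) = 3.9068/5 = 0.7814

0.78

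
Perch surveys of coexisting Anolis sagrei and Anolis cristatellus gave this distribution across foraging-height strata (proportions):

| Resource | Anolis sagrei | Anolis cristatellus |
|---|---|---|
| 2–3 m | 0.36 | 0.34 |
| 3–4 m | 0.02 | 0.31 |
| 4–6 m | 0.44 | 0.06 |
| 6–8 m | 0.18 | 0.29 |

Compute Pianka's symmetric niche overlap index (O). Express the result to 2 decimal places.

0.63

Σ p₁ᵢp₂ᵢ = 0.1224 + 0.0062 + 0.0264 + 0.0522 = 0.2072
Σp_1ᵢ² = 0.36² + 0.02² + 0.44² + 0.18² = 0.1296 + 0.0004 + 0.1936 + 0.0324 = 0.3560
Σp_2ᵢ² = 0.34² + 0.31² + 0.06² + 0.29² = 0.1156 + 0.0961 + 0.0036 + 0.0841 = 0.2994
O = 0.2072 / √(0.3560 × 0.2994) = 0.2072 / 0.32648 = 0.6346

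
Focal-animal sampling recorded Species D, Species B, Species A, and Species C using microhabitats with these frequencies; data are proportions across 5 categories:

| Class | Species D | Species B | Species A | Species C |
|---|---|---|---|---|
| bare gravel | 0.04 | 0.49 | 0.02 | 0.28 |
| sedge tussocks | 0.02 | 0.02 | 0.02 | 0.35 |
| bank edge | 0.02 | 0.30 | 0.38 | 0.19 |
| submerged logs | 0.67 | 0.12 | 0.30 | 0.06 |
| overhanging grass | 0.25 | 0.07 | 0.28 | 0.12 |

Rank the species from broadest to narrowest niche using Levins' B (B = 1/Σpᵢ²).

Σp_Dᵢ² = 0.04² + 0.02² + 0.02² + 0.67² + 0.25² = 0.0016 + 0.0004 + 0.0004 + 0.4489 + 0.0625 = 0.5138
B_D = 1 / 0.5138 = 1.9463
Σp_Bᵢ² = 0.49² + 0.02² + 0.30² + 0.12² + 0.07² = 0.2401 + 0.0004 + 0.0900 + 0.0144 + 0.0049 = 0.3498
B_B = 1 / 0.3498 = 2.8588
Σp_Aᵢ² = 0.02² + 0.02² + 0.38² + 0.30² + 0.28² = 0.0004 + 0.0004 + 0.1444 + 0.0900 + 0.0784 = 0.3136
B_A = 1 / 0.3136 = 3.1888
Σp_Cᵢ² = 0.28² + 0.35² + 0.19² + 0.06² + 0.12² = 0.0784 + 0.1225 + 0.0361 + 0.0036 + 0.0144 = 0.2550
B_C = 1 / 0.2550 = 3.9216
Ranking by B (broadest → narrowest): Species C (3.92) > Species A (3.19) > Species B (2.86) > Species D (1.95)

Species C > Species A > Species B > Species D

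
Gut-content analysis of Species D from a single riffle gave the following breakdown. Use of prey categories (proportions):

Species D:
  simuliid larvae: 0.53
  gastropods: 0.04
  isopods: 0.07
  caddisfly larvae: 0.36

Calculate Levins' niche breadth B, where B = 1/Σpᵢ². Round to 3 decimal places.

2.398

Σpᵢ² = 0.53² + 0.04² + 0.07² + 0.36² = 0.2809 + 0.0016 + 0.0049 + 0.1296 = 0.4170
B = 1 / 0.4170 = 2.39808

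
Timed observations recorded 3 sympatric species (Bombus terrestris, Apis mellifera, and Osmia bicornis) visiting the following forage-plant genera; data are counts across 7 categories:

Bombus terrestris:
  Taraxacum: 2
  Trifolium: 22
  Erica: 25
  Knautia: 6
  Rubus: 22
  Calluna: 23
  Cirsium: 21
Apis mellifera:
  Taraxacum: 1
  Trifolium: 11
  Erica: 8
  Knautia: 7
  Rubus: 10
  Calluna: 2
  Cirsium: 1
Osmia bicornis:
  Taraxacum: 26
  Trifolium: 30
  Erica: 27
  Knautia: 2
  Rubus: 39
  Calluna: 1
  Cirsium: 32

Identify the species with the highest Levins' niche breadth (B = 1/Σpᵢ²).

Bombus terrestris

Proportions for Bombus terrestris (n=121): 2/121=0.0165, 22/121=0.1818, 25/121=0.2066, 6/121=0.0496, 22/121=0.1818, 23/121=0.1901, 21/121=0.1736
Proportions for Apis mellifera (n=40): 1/40=0.0250, 11/40=0.2750, 8/40=0.2000, 7/40=0.1750, 10/40=0.2500, 2/40=0.0500, 1/40=0.0250
Proportions for Osmia bicornis (n=157): 26/157=0.1656, 30/157=0.1911, 27/157=0.1720, 2/157=0.0127, 39/157=0.2484, 1/157=0.0064, 32/157=0.2038
Σp_terrᵢ² = 0.0165² + 0.1818² + 0.2066² + 0.0496² + 0.1818² + 0.1901² + 0.1736² = 0.000272 + 0.033051 + 0.042684 + 0.002460 + 0.033051 + 0.036138 + 0.030137 = 0.177793
B_terr = 1 / 0.177793 = 5.6245
Σp_mellᵢ² = 0.0250² + 0.2750² + 0.2000² + 0.1750² + 0.2500² + 0.0500² + 0.0250² = 0.000625 + 0.075625 + 0.040000 + 0.030625 + 0.062500 + 0.002500 + 0.000625 = 0.212500
B_mell = 1 / 0.212500 = 4.7059
Σp_bicoᵢ² = 0.1656² + 0.1911² + 0.1720² + 0.0127² + 0.2484² + 0.0064² + 0.2038² = 0.027423 + 0.036519 + 0.029584 + 0.000161 + 0.061703 + 0.000041 + 0.041534 = 0.196965
B_bico = 1 / 0.196965 = 5.0770
Highest B → broadest niche (most generalist): Bombus terrestris (B = 5.62).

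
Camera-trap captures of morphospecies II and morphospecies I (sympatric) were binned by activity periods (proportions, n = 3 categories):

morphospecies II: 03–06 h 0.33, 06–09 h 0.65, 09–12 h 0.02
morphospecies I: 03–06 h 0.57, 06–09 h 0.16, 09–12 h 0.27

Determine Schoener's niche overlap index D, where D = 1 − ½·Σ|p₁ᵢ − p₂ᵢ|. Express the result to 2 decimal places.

0.51

Σ|p₁ᵢ − p₂ᵢ| = 0.24 + 0.49 + 0.25 = 0.98
D = 1 − ½ × 0.98 = 1 − 0.490 = 0.5100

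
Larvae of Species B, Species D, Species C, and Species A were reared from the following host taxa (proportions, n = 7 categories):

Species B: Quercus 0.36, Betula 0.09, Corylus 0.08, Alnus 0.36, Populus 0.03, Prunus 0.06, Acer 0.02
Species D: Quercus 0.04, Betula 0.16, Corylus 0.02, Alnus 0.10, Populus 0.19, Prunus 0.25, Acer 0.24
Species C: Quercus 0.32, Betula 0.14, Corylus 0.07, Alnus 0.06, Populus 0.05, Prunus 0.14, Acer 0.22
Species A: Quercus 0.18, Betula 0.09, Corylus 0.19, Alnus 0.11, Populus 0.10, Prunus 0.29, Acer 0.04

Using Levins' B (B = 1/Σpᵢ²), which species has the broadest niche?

Σp_Bᵢ² = 0.36² + 0.09² + 0.08² + 0.36² + 0.03² + 0.06² + 0.02² = 0.1296 + 0.0081 + 0.0064 + 0.1296 + 0.0009 + 0.0036 + 0.0004 = 0.2786
B_B = 1 / 0.2786 = 3.5894
Σp_Dᵢ² = 0.04² + 0.16² + 0.02² + 0.10² + 0.19² + 0.25² + 0.24² = 0.0016 + 0.0256 + 0.0004 + 0.0100 + 0.0361 + 0.0625 + 0.0576 = 0.1938
B_D = 1 / 0.1938 = 5.1600
Σp_Cᵢ² = 0.32² + 0.14² + 0.07² + 0.06² + 0.05² + 0.14² + 0.22² = 0.1024 + 0.0196 + 0.0049 + 0.0036 + 0.0025 + 0.0196 + 0.0484 = 0.2010
B_C = 1 / 0.2010 = 4.9751
Σp_Aᵢ² = 0.18² + 0.09² + 0.19² + 0.11² + 0.10² + 0.29² + 0.04² = 0.0324 + 0.0081 + 0.0361 + 0.0121 + 0.0100 + 0.0841 + 0.0016 = 0.1844
B_A = 1 / 0.1844 = 5.4230
Highest B → broadest niche (most generalist): Species A (B = 5.42).

Species A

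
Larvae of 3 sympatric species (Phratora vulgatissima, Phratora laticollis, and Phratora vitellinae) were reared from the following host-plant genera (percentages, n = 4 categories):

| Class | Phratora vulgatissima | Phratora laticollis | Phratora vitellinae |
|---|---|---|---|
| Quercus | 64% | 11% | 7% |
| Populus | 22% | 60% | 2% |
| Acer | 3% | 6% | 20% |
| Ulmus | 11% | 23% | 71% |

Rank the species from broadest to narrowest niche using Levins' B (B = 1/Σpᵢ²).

Phratora laticollis > Phratora vulgatissima > Phratora vitellinae

Convert percentages to proportions (divide by 100).
Σp_vulgᵢ² = 0.64² + 0.22² + 0.03² + 0.11² = 0.4096 + 0.0484 + 0.0009 + 0.0121 = 0.4710
B_vulg = 1 / 0.4710 = 2.1231
Σp_latiᵢ² = 0.11² + 0.60² + 0.06² + 0.23² = 0.0121 + 0.3600 + 0.0036 + 0.0529 = 0.4286
B_lati = 1 / 0.4286 = 2.3332
Σp_viteᵢ² = 0.07² + 0.02² + 0.20² + 0.71² = 0.0049 + 0.0004 + 0.0400 + 0.5041 = 0.5494
B_vite = 1 / 0.5494 = 1.8202
Ranking by B (broadest → narrowest): Phratora laticollis (2.33) > Phratora vulgatissima (2.12) > Phratora vitellinae (1.82)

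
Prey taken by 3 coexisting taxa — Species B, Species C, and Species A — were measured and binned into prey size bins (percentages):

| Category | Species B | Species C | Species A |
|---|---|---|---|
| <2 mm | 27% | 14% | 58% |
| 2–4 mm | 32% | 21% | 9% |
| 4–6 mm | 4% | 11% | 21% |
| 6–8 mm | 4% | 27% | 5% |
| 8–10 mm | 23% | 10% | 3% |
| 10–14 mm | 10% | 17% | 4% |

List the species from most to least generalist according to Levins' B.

Convert percentages to proportions (divide by 100).
Σp_Bᵢ² = 0.27² + 0.32² + 0.04² + 0.04² + 0.23² + 0.10² = 0.0729 + 0.1024 + 0.0016 + 0.0016 + 0.0529 + 0.0100 = 0.2414
B_B = 1 / 0.2414 = 4.1425
Σp_Cᵢ² = 0.14² + 0.21² + 0.11² + 0.27² + 0.10² + 0.17² = 0.0196 + 0.0441 + 0.0121 + 0.0729 + 0.0100 + 0.0289 = 0.1876
B_C = 1 / 0.1876 = 5.3305
Σp_Aᵢ² = 0.58² + 0.09² + 0.21² + 0.05² + 0.03² + 0.04² = 0.3364 + 0.0081 + 0.0441 + 0.0025 + 0.0009 + 0.0016 = 0.3936
B_A = 1 / 0.3936 = 2.5407
Ranking by B (broadest → narrowest): Species C (5.33) > Species B (4.14) > Species A (2.54)

Species C > Species B > Species A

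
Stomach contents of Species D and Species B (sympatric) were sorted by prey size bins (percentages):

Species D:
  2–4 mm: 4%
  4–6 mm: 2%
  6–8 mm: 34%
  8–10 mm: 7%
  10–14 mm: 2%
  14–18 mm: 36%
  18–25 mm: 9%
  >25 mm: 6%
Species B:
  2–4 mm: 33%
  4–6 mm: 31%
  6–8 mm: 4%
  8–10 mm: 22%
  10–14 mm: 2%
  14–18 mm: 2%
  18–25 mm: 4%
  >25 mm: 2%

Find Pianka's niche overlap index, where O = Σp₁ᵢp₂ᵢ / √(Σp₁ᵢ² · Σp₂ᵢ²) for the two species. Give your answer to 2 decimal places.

Convert percentages to proportions (divide by 100).
Σ p₁ᵢp₂ᵢ = 0.0132 + 0.0062 + 0.0136 + 0.0154 + 0.0004 + 0.0072 + 0.0036 + 0.0012 = 0.0608
Σp_1ᵢ² = 0.04² + 0.02² + 0.34² + 0.07² + 0.02² + 0.36² + 0.09² + 0.06² = 0.0016 + 0.0004 + 0.1156 + 0.0049 + 0.0004 + 0.1296 + 0.0081 + 0.0036 = 0.2642
Σp_2ᵢ² = 0.33² + 0.31² + 0.04² + 0.22² + 0.02² + 0.02² + 0.04² + 0.02² = 0.1089 + 0.0961 + 0.0016 + 0.0484 + 0.0004 + 0.0004 + 0.0016 + 0.0004 = 0.2578
O = 0.0608 / √(0.2642 × 0.2578) = 0.0608 / 0.26098 = 0.2330

0.23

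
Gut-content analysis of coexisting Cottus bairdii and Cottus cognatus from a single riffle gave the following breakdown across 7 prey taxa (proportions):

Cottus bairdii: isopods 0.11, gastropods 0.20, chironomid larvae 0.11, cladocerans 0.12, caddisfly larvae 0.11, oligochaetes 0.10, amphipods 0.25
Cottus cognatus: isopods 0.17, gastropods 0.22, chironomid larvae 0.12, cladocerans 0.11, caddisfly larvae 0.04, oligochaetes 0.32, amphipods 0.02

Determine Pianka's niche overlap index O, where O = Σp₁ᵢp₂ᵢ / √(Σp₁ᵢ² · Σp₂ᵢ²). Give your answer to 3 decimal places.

0.708

Σ p₁ᵢp₂ᵢ = 0.0187 + 0.0440 + 0.0132 + 0.0132 + 0.0044 + 0.0320 + 0.0050 = 0.1305
Σp_1ᵢ² = 0.11² + 0.20² + 0.11² + 0.12² + 0.11² + 0.10² + 0.25² = 0.0121 + 0.0400 + 0.0121 + 0.0144 + 0.0121 + 0.0100 + 0.0625 = 0.1632
Σp_2ᵢ² = 0.17² + 0.22² + 0.12² + 0.11² + 0.04² + 0.32² + 0.02² = 0.0289 + 0.0484 + 0.0144 + 0.0121 + 0.0016 + 0.1024 + 0.0004 = 0.2082
O = 0.1305 / √(0.1632 × 0.2082) = 0.1305 / 0.184332 = 0.70796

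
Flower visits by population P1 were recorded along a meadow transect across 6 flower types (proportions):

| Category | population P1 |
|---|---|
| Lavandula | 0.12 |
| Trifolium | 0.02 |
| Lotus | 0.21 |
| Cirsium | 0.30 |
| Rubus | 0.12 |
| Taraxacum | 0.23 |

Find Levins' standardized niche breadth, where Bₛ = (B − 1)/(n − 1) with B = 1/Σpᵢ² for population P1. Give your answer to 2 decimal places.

0.73

Σpᵢ² = 0.12² + 0.02² + 0.21² + 0.30² + 0.12² + 0.23² = 0.0144 + 0.0004 + 0.0441 + 0.0900 + 0.0144 + 0.0529 = 0.2162
B = 1 / 0.2162 = 4.6253
Bₛ = (B − 1)/(n − 1) = (4.6253 − 1)/(6 − 1) = 3.6253/5 = 0.7251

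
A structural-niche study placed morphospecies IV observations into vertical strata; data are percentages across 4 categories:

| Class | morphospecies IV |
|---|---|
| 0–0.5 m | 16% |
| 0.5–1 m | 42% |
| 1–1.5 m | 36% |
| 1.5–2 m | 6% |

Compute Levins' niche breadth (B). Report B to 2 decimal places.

Convert percentages to proportions (divide by 100).
Σpᵢ² = 0.16² + 0.42² + 0.36² + 0.06² = 0.0256 + 0.1764 + 0.1296 + 0.0036 = 0.3352
B = 1 / 0.3352 = 2.9833

2.98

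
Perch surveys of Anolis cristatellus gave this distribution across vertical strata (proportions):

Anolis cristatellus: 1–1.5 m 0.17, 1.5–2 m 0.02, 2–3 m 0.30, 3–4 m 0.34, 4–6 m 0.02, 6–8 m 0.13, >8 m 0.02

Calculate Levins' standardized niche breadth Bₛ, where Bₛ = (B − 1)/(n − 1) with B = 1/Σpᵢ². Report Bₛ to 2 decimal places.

0.49

Σpᵢ² = 0.17² + 0.02² + 0.30² + 0.34² + 0.02² + 0.13² + 0.02² = 0.0289 + 0.0004 + 0.0900 + 0.1156 + 0.0004 + 0.0169 + 0.0004 = 0.2526
B = 1 / 0.2526 = 3.9588
Bₛ = (B − 1)/(n − 1) = (3.9588 − 1)/(7 − 1) = 2.9588/6 = 0.4931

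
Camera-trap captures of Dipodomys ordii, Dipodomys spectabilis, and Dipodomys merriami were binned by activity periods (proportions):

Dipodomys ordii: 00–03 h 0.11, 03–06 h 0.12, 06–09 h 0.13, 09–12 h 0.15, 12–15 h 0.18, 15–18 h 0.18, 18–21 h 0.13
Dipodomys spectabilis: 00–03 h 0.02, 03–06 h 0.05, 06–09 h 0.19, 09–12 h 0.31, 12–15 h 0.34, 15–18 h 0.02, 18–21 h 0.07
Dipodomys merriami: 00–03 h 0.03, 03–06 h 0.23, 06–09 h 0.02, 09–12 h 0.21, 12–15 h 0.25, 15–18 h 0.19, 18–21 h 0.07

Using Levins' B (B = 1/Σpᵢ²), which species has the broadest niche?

Dipodomys ordii

Σp_ordiᵢ² = 0.11² + 0.12² + 0.13² + 0.15² + 0.18² + 0.18² + 0.13² = 0.0121 + 0.0144 + 0.0169 + 0.0225 + 0.0324 + 0.0324 + 0.0169 = 0.1476
B_ordi = 1 / 0.1476 = 6.7751
Σp_specᵢ² = 0.02² + 0.05² + 0.19² + 0.31² + 0.34² + 0.02² + 0.07² = 0.0004 + 0.0025 + 0.0361 + 0.0961 + 0.1156 + 0.0004 + 0.0049 = 0.2560
B_spec = 1 / 0.2560 = 3.9063
Σp_merrᵢ² = 0.03² + 0.23² + 0.02² + 0.21² + 0.25² + 0.19² + 0.07² = 0.0009 + 0.0529 + 0.0004 + 0.0441 + 0.0625 + 0.0361 + 0.0049 = 0.2018
B_merr = 1 / 0.2018 = 4.9554
Highest B → broadest niche (most generalist): Dipodomys ordii (B = 6.78).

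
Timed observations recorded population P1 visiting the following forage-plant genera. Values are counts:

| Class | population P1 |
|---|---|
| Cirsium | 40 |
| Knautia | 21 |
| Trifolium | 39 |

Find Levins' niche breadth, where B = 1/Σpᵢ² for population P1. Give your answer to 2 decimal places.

Proportions for population P1 (n=100): 40/100=0.4000, 21/100=0.2100, 39/100=0.3900
Σpᵢ² = 0.4000² + 0.2100² + 0.3900² = 0.160000 + 0.044100 + 0.152100 = 0.356200
B = 1 / 0.356200 = 2.8074

2.81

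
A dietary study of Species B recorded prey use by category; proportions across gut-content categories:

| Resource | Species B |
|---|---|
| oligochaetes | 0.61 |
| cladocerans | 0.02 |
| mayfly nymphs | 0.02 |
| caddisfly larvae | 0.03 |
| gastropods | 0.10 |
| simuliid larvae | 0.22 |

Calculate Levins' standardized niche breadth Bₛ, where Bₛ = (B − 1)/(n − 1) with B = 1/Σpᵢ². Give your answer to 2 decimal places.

0.26

Σpᵢ² = 0.61² + 0.02² + 0.02² + 0.03² + 0.10² + 0.22² = 0.3721 + 0.0004 + 0.0004 + 0.0009 + 0.0100 + 0.0484 = 0.4322
B = 1 / 0.4322 = 2.3137
Bₛ = (B − 1)/(n − 1) = (2.3137 − 1)/(6 − 1) = 1.3137/5 = 0.2627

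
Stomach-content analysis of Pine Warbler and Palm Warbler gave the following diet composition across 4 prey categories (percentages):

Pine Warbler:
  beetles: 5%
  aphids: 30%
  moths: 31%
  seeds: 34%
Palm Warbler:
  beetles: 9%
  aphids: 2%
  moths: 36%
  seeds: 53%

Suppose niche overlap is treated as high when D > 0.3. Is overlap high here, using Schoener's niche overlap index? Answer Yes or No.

Yes

Convert percentages to proportions (divide by 100).
Σ|p₁ᵢ − p₂ᵢ| = 0.04 + 0.28 + 0.05 + 0.19 = 0.56
D = 1 − ½ × 0.56 = 1 − 0.280 = 0.7200
D = 0.7200 > 0.3 → Yes.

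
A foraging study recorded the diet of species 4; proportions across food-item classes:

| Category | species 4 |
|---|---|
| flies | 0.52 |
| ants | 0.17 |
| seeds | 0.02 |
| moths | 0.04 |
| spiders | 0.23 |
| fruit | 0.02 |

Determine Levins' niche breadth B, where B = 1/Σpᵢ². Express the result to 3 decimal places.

2.820

Σpᵢ² = 0.52² + 0.17² + 0.02² + 0.04² + 0.23² + 0.02² = 0.2704 + 0.0289 + 0.0004 + 0.0016 + 0.0529 + 0.0004 = 0.3546
B = 1 / 0.3546 = 2.82008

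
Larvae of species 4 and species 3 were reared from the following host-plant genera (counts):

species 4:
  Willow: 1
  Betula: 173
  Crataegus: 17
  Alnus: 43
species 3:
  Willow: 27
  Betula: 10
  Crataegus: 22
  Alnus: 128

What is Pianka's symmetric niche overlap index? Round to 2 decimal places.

0.32

Proportions for species 4 (n=234): 1/234=0.0043, 173/234=0.7393, 17/234=0.0726, 43/234=0.1838
Proportions for species 3 (n=187): 27/187=0.1444, 10/187=0.0535, 22/187=0.1176, 128/187=0.6845
Σ p₁ᵢp₂ᵢ = 0.000621 + 0.039553 + 0.008538 + 0.125811 = 0.174523
Σp_1ᵢ² = 0.0043² + 0.7393² + 0.0726² + 0.1838² = 0.000018 + 0.546564 + 0.005271 + 0.033782 = 0.585635
Σp_2ᵢ² = 0.1444² + 0.0535² + 0.1176² + 0.6845² = 0.020851 + 0.002862 + 0.013830 + 0.468540 = 0.506083
O = 0.174523 / √(0.585635 × 0.506083) = 0.174523 / 0.5444079 = 0.3206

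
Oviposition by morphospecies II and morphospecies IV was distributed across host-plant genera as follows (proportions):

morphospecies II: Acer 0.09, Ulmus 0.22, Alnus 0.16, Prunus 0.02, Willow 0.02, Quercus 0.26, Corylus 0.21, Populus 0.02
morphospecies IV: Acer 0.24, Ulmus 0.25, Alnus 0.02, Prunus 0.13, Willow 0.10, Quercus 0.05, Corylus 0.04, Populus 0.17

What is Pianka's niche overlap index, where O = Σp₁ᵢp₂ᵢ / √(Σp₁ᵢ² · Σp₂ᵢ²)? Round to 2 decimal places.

0.58

Σ p₁ᵢp₂ᵢ = 0.0216 + 0.0550 + 0.0032 + 0.0026 + 0.0020 + 0.0130 + 0.0084 + 0.0034 = 0.1092
Σp_1ᵢ² = 0.09² + 0.22² + 0.16² + 0.02² + 0.02² + 0.26² + 0.21² + 0.02² = 0.0081 + 0.0484 + 0.0256 + 0.0004 + 0.0004 + 0.0676 + 0.0441 + 0.0004 = 0.1950
Σp_2ᵢ² = 0.24² + 0.25² + 0.02² + 0.13² + 0.10² + 0.05² + 0.04² + 0.17² = 0.0576 + 0.0625 + 0.0004 + 0.0169 + 0.0100 + 0.0025 + 0.0016 + 0.0289 = 0.1804
O = 0.1092 / √(0.1950 × 0.1804) = 0.1092 / 0.18756 = 0.5822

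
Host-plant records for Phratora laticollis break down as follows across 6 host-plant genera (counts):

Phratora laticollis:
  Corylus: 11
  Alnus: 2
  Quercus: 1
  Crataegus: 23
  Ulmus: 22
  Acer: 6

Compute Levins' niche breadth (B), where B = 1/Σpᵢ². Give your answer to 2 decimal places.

3.60

Proportions for Phratora laticollis (n=65): 11/65=0.1692, 2/65=0.0308, 1/65=0.0154, 23/65=0.3538, 22/65=0.3385, 6/65=0.0923
Σpᵢ² = 0.1692² + 0.0308² + 0.0154² + 0.3538² + 0.3385² + 0.0923² = 0.028629 + 0.000949 + 0.000237 + 0.125174 + 0.114582 + 0.008519 = 0.278090
B = 1 / 0.278090 = 3.5960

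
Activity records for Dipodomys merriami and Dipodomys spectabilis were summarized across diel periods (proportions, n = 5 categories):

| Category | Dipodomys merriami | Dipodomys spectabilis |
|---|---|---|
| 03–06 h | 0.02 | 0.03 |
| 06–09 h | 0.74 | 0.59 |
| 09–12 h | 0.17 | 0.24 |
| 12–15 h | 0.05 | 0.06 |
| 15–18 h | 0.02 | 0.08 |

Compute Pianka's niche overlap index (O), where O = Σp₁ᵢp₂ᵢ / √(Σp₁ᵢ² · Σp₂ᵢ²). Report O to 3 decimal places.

Σ p₁ᵢp₂ᵢ = 0.0006 + 0.4366 + 0.0408 + 0.0030 + 0.0016 = 0.4826
Σp_1ᵢ² = 0.02² + 0.74² + 0.17² + 0.05² + 0.02² = 0.0004 + 0.5476 + 0.0289 + 0.0025 + 0.0004 = 0.5798
Σp_2ᵢ² = 0.03² + 0.59² + 0.24² + 0.06² + 0.08² = 0.0009 + 0.3481 + 0.0576 + 0.0036 + 0.0064 = 0.4166
O = 0.4826 / √(0.5798 × 0.4166) = 0.4826 / 0.491472 = 0.98195

0.982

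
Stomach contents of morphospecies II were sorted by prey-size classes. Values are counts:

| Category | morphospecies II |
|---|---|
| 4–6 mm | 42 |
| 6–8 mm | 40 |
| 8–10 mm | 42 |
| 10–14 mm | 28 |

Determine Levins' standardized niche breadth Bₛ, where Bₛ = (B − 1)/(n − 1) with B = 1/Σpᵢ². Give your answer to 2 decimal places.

Proportions for morphospecies II (n=152): 42/152=0.2763, 40/152=0.2632, 42/152=0.2763, 28/152=0.1842
Σpᵢ² = 0.2763² + 0.2632² + 0.2763² + 0.1842² = 0.076342 + 0.069274 + 0.076342 + 0.033930 = 0.255888
B = 1 / 0.255888 = 3.9080
Bₛ = (B − 1)/(n − 1) = (3.9080 − 1)/(4 − 1) = 2.9080/3 = 0.9693

0.97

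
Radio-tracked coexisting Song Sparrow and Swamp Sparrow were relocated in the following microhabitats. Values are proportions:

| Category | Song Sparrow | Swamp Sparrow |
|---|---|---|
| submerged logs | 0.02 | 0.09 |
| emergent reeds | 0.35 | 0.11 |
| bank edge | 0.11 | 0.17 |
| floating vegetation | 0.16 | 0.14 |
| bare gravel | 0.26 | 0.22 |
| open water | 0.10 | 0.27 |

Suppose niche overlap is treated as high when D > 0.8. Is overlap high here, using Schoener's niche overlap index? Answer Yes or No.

No

Σ|p₁ᵢ − p₂ᵢ| = 0.07 + 0.24 + 0.06 + 0.02 + 0.04 + 0.17 = 0.60
D = 1 − ½ × 0.60 = 1 − 0.300 = 0.7000
D = 0.7000 < 0.8 → No.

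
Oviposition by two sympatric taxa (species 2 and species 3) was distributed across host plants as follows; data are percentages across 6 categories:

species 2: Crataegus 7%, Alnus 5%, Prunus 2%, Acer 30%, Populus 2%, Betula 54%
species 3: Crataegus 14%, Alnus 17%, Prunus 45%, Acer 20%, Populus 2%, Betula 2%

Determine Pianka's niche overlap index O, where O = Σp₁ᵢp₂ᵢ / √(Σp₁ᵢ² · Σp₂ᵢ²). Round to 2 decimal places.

Convert percentages to proportions (divide by 100).
Σ p₁ᵢp₂ᵢ = 0.0098 + 0.0085 + 0.0090 + 0.0600 + 0.0004 + 0.0108 = 0.0985
Σp_1ᵢ² = 0.07² + 0.05² + 0.02² + 0.30² + 0.02² + 0.54² = 0.0049 + 0.0025 + 0.0004 + 0.0900 + 0.0004 + 0.2916 = 0.3898
Σp_2ᵢ² = 0.14² + 0.17² + 0.45² + 0.20² + 0.02² + 0.02² = 0.0196 + 0.0289 + 0.2025 + 0.0400 + 0.0004 + 0.0004 = 0.2918
O = 0.0985 / √(0.3898 × 0.2918) = 0.0985 / 0.33726 = 0.2921

0.29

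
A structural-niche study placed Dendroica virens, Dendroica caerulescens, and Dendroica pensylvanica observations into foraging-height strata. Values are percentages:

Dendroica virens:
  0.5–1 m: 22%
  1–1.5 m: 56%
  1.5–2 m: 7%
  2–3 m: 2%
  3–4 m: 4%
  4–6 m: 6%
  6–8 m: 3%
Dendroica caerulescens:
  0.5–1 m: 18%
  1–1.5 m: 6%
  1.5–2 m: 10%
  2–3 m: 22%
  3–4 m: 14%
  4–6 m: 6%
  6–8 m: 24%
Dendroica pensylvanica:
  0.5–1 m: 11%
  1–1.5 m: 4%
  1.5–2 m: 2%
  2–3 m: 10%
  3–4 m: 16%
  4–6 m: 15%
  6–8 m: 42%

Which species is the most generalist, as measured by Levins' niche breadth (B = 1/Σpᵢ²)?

Convert percentages to proportions (divide by 100).
Σp_vireᵢ² = 0.22² + 0.56² + 0.07² + 0.02² + 0.04² + 0.06² + 0.03² = 0.0484 + 0.3136 + 0.0049 + 0.0004 + 0.0016 + 0.0036 + 0.0009 = 0.3734
B_vire = 1 / 0.3734 = 2.6781
Σp_caerᵢ² = 0.18² + 0.06² + 0.10² + 0.22² + 0.14² + 0.06² + 0.24² = 0.0324 + 0.0036 + 0.0100 + 0.0484 + 0.0196 + 0.0036 + 0.0576 = 0.1752
B_caer = 1 / 0.1752 = 5.7078
Σp_pensᵢ² = 0.11² + 0.04² + 0.02² + 0.10² + 0.16² + 0.15² + 0.42² = 0.0121 + 0.0016 + 0.0004 + 0.0100 + 0.0256 + 0.0225 + 0.1764 = 0.2486
B_pens = 1 / 0.2486 = 4.0225
Highest B → broadest niche (most generalist): Dendroica caerulescens (B = 5.71).

Dendroica caerulescens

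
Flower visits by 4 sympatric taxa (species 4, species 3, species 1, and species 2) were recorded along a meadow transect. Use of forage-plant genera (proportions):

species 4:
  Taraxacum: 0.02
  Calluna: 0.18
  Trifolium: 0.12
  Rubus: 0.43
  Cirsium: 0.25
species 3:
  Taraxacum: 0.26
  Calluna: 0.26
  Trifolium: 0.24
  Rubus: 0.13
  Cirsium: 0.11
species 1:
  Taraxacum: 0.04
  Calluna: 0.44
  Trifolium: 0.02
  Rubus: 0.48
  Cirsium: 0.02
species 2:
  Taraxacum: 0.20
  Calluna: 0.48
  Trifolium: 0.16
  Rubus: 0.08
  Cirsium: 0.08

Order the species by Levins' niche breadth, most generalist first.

species 3 > species 4 > species 2 > species 1

Σp_4ᵢ² = 0.02² + 0.18² + 0.12² + 0.43² + 0.25² = 0.0004 + 0.0324 + 0.0144 + 0.1849 + 0.0625 = 0.2946
B_4 = 1 / 0.2946 = 3.3944
Σp_3ᵢ² = 0.26² + 0.26² + 0.24² + 0.13² + 0.11² = 0.0676 + 0.0676 + 0.0576 + 0.0169 + 0.0121 = 0.2218
B_3 = 1 / 0.2218 = 4.5086
Σp_1ᵢ² = 0.04² + 0.44² + 0.02² + 0.48² + 0.02² = 0.0016 + 0.1936 + 0.0004 + 0.2304 + 0.0004 = 0.4264
B_1 = 1 / 0.4264 = 2.3452
Σp_2ᵢ² = 0.20² + 0.48² + 0.16² + 0.08² + 0.08² = 0.0400 + 0.2304 + 0.0256 + 0.0064 + 0.0064 = 0.3088
B_2 = 1 / 0.3088 = 3.2383
Ranking by B (broadest → narrowest): species 3 (4.51) > species 4 (3.39) > species 2 (3.24) > species 1 (2.35)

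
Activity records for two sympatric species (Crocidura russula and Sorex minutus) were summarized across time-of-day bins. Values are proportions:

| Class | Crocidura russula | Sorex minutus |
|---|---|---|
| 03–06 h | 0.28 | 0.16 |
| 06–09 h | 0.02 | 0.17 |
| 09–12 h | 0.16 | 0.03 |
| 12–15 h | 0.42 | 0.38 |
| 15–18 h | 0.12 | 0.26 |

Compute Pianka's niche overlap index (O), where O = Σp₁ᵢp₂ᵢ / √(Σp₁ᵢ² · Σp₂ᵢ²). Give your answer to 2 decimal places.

0.87

Σ p₁ᵢp₂ᵢ = 0.0448 + 0.0034 + 0.0048 + 0.1596 + 0.0312 = 0.2438
Σp_1ᵢ² = 0.28² + 0.02² + 0.16² + 0.42² + 0.12² = 0.0784 + 0.0004 + 0.0256 + 0.1764 + 0.0144 = 0.2952
Σp_2ᵢ² = 0.16² + 0.17² + 0.03² + 0.38² + 0.26² = 0.0256 + 0.0289 + 0.0009 + 0.1444 + 0.0676 = 0.2674
O = 0.2438 / √(0.2952 × 0.2674) = 0.2438 / 0.28096 = 0.8677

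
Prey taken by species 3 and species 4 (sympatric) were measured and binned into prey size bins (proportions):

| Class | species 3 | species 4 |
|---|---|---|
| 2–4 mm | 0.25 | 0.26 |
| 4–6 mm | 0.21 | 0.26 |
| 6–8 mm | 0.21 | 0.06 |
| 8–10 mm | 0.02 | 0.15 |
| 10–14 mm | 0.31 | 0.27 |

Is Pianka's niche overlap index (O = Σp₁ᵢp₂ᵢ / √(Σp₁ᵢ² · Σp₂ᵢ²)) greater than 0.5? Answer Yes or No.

Σ p₁ᵢp₂ᵢ = 0.0650 + 0.0546 + 0.0126 + 0.0030 + 0.0837 = 0.2189
Σp_1ᵢ² = 0.25² + 0.21² + 0.21² + 0.02² + 0.31² = 0.0625 + 0.0441 + 0.0441 + 0.0004 + 0.0961 = 0.2472
Σp_2ᵢ² = 0.26² + 0.26² + 0.06² + 0.15² + 0.27² = 0.0676 + 0.0676 + 0.0036 + 0.0225 + 0.0729 = 0.2342
O = 0.2189 / √(0.2472 × 0.2342) = 0.2189 / 0.24061 = 0.9098
O = 0.9098 > 0.5 → Yes.

Yes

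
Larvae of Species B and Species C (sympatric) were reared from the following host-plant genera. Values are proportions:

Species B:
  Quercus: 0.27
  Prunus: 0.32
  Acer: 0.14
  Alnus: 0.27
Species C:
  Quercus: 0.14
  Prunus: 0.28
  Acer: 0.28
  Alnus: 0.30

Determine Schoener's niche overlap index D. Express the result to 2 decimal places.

Σ|p₁ᵢ − p₂ᵢ| = 0.13 + 0.04 + 0.14 + 0.03 = 0.34
D = 1 − ½ × 0.34 = 1 − 0.170 = 0.8300

0.83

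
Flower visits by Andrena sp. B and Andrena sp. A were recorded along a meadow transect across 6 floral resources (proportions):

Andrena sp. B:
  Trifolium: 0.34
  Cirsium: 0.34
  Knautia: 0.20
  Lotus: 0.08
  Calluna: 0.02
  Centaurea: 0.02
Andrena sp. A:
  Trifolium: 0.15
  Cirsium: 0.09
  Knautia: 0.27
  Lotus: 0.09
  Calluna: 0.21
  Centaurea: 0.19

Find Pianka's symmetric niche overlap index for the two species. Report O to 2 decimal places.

Σ p₁ᵢp₂ᵢ = 0.0510 + 0.0306 + 0.0540 + 0.0072 + 0.0042 + 0.0038 = 0.1508
Σp_1ᵢ² = 0.34² + 0.34² + 0.20² + 0.08² + 0.02² + 0.02² = 0.1156 + 0.1156 + 0.0400 + 0.0064 + 0.0004 + 0.0004 = 0.2784
Σp_2ᵢ² = 0.15² + 0.09² + 0.27² + 0.09² + 0.21² + 0.19² = 0.0225 + 0.0081 + 0.0729 + 0.0081 + 0.0441 + 0.0361 = 0.1918
O = 0.1508 / √(0.2784 × 0.1918) = 0.1508 / 0.23108 = 0.6526

0.65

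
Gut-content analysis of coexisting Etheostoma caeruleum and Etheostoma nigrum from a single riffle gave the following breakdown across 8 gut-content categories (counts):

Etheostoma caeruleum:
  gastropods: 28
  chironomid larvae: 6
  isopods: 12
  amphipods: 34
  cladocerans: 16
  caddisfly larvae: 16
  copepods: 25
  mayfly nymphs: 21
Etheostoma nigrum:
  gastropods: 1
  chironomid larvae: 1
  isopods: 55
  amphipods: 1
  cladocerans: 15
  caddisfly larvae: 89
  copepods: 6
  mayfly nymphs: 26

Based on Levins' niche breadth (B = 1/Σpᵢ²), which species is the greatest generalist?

Etheostoma caeruleum

Proportions for Etheostoma caeruleum (n=158): 28/158=0.1772, 6/158=0.0380, 12/158=0.0759, 34/158=0.2152, 16/158=0.1013, 16/158=0.1013, 25/158=0.1582, 21/158=0.1329
Proportions for Etheostoma nigrum (n=194): 1/194=0.0052, 1/194=0.0052, 55/194=0.2835, 1/194=0.0052, 15/194=0.0773, 89/194=0.4588, 6/194=0.0309, 26/194=0.1340
Σp_caerᵢ² = 0.1772² + 0.0380² + 0.0759² + 0.2152² + 0.1013² + 0.1013² + 0.1582² + 0.1329² = 0.031400 + 0.001444 + 0.005761 + 0.046311 + 0.010262 + 0.010262 + 0.025027 + 0.017662 = 0.148129
B_caer = 1 / 0.148129 = 6.7509
Σp_nigrᵢ² = 0.0052² + 0.0052² + 0.2835² + 0.0052² + 0.0773² + 0.4588² + 0.0309² + 0.1340² = 0.000027 + 0.000027 + 0.080372 + 0.000027 + 0.005975 + 0.210497 + 0.000955 + 0.017956 = 0.315836
B_nigr = 1 / 0.315836 = 3.1662
Highest B → broadest niche (most generalist): Etheostoma caeruleum (B = 6.75).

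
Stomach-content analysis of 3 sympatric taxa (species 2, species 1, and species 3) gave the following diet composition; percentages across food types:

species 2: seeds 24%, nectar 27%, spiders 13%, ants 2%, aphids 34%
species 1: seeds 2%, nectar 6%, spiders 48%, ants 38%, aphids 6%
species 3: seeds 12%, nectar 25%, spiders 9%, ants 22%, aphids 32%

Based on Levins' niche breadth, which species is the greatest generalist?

species 3

Convert percentages to proportions (divide by 100).
Σp_2ᵢ² = 0.24² + 0.27² + 0.13² + 0.02² + 0.34² = 0.0576 + 0.0729 + 0.0169 + 0.0004 + 0.1156 = 0.2634
B_2 = 1 / 0.2634 = 3.7965
Σp_1ᵢ² = 0.02² + 0.06² + 0.48² + 0.38² + 0.06² = 0.0004 + 0.0036 + 0.2304 + 0.1444 + 0.0036 = 0.3824
B_1 = 1 / 0.3824 = 2.6151
Σp_3ᵢ² = 0.12² + 0.25² + 0.09² + 0.22² + 0.32² = 0.0144 + 0.0625 + 0.0081 + 0.0484 + 0.1024 = 0.2358
B_3 = 1 / 0.2358 = 4.2409
Highest B → broadest niche (most generalist): species 3 (B = 4.24).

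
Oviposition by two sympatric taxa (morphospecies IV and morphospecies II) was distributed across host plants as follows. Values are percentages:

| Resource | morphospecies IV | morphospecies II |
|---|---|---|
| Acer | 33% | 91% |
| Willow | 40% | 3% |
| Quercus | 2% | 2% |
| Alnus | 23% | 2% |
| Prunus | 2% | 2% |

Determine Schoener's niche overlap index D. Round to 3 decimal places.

Convert percentages to proportions (divide by 100).
Σ|p₁ᵢ − p₂ᵢ| = 0.58 + 0.37 + 0.00 + 0.21 + 0.00 = 1.16
D = 1 − ½ × 1.16 = 1 − 0.580 = 0.42000

0.420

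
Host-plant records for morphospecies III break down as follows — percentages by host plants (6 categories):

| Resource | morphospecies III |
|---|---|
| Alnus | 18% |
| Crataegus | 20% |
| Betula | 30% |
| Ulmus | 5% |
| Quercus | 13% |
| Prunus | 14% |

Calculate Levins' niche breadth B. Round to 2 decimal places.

Convert percentages to proportions (divide by 100).
Σpᵢ² = 0.18² + 0.20² + 0.30² + 0.05² + 0.13² + 0.14² = 0.0324 + 0.0400 + 0.0900 + 0.0025 + 0.0169 + 0.0196 = 0.2014
B = 1 / 0.2014 = 4.9652

4.97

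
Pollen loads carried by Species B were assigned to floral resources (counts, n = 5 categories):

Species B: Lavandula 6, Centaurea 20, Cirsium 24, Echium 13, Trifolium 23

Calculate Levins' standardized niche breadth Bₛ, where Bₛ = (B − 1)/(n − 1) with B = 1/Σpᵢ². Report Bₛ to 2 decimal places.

0.83

Proportions for Species B (n=86): 6/86=0.0698, 20/86=0.2326, 24/86=0.2791, 13/86=0.1512, 23/86=0.2674
Σpᵢ² = 0.0698² + 0.2326² + 0.2791² + 0.1512² + 0.2674² = 0.004872 + 0.054103 + 0.077897 + 0.022861 + 0.071503 = 0.231236
B = 1 / 0.231236 = 4.3246
Bₛ = (B − 1)/(n − 1) = (4.3246 − 1)/(5 − 1) = 3.3246/4 = 0.8312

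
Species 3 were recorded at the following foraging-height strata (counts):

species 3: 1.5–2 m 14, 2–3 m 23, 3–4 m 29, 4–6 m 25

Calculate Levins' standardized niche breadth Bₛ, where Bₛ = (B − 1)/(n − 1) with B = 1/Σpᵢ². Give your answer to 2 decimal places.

0.93

Proportions for species 3 (n=91): 14/91=0.1538, 23/91=0.2527, 29/91=0.3187, 25/91=0.2747
Σpᵢ² = 0.1538² + 0.2527² + 0.3187² + 0.2747² = 0.023654 + 0.063857 + 0.101570 + 0.075460 = 0.264541
B = 1 / 0.264541 = 3.7801
Bₛ = (B − 1)/(n − 1) = (3.7801 − 1)/(4 − 1) = 2.7801/3 = 0.9267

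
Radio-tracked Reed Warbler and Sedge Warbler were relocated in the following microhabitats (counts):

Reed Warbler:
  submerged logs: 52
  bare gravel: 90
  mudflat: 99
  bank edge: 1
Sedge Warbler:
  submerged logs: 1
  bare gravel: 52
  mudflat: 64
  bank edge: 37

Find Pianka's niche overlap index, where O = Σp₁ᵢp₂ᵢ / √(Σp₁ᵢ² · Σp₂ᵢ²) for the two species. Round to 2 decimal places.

0.86

Proportions for Reed Warbler (n=242): 52/242=0.2149, 90/242=0.3719, 99/242=0.4091, 1/242=0.0041
Proportions for Sedge Warbler (n=154): 1/154=0.0065, 52/154=0.3377, 64/154=0.4156, 37/154=0.2403
Σ p₁ᵢp₂ᵢ = 0.001397 + 0.125591 + 0.170022 + 0.000985 = 0.297995
Σp_1ᵢ² = 0.2149² + 0.3719² + 0.4091² + 0.0041² = 0.046182 + 0.138310 + 0.167363 + 0.000017 = 0.351872
Σp_2ᵢ² = 0.0065² + 0.3377² + 0.4156² + 0.2403² = 0.000042 + 0.114041 + 0.172723 + 0.057744 = 0.344550
O = 0.297995 / √(0.351872 × 0.344550) = 0.297995 / 0.3481918 = 0.8558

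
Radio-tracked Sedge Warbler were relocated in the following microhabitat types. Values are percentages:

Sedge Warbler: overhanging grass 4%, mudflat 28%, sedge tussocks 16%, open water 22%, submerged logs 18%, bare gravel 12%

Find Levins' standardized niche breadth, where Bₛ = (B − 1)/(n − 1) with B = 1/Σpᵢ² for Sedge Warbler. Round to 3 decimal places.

Convert percentages to proportions (divide by 100).
Σpᵢ² = 0.04² + 0.28² + 0.16² + 0.22² + 0.18² + 0.12² = 0.0016 + 0.0784 + 0.0256 + 0.0484 + 0.0324 + 0.0144 = 0.2008
B = 1 / 0.2008 = 4.98008
Bₛ = (B − 1)/(n − 1) = (4.98008 − 1)/(6 − 1) = 3.98008/5 = 0.79602

0.796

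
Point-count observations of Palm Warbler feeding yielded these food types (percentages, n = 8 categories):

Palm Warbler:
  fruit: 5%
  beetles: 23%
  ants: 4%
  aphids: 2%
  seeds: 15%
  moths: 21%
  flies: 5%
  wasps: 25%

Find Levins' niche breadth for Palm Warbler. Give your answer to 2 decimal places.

5.29

Convert percentages to proportions (divide by 100).
Σpᵢ² = 0.05² + 0.23² + 0.04² + 0.02² + 0.15² + 0.21² + 0.05² + 0.25² = 0.0025 + 0.0529 + 0.0016 + 0.0004 + 0.0225 + 0.0441 + 0.0025 + 0.0625 = 0.1890
B = 1 / 0.1890 = 5.2910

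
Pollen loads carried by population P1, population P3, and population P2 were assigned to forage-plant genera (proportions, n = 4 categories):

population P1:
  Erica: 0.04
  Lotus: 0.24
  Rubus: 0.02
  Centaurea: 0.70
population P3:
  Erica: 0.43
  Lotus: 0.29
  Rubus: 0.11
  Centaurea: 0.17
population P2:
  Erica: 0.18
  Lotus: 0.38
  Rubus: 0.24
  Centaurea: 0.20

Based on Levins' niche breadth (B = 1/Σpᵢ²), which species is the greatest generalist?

Σp_P1ᵢ² = 0.04² + 0.24² + 0.02² + 0.70² = 0.0016 + 0.0576 + 0.0004 + 0.4900 = 0.5496
B_P1 = 1 / 0.5496 = 1.8195
Σp_P3ᵢ² = 0.43² + 0.29² + 0.11² + 0.17² = 0.1849 + 0.0841 + 0.0121 + 0.0289 = 0.3100
B_P3 = 1 / 0.3100 = 3.2258
Σp_P2ᵢ² = 0.18² + 0.38² + 0.24² + 0.20² = 0.0324 + 0.1444 + 0.0576 + 0.0400 = 0.2744
B_P2 = 1 / 0.2744 = 3.6443
Highest B → broadest niche (most generalist): population P2 (B = 3.64).

population P2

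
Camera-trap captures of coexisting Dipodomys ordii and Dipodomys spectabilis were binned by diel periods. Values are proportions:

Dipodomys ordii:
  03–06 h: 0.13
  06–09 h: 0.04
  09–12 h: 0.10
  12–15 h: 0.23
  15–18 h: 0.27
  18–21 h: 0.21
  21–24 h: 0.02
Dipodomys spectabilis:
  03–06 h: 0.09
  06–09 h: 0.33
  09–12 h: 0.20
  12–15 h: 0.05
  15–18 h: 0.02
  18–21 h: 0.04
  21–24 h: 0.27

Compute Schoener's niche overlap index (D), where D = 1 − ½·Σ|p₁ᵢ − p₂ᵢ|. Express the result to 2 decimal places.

0.36

Σ|p₁ᵢ − p₂ᵢ| = 0.04 + 0.29 + 0.10 + 0.18 + 0.25 + 0.17 + 0.25 = 1.28
D = 1 − ½ × 1.28 = 1 − 0.640 = 0.3600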